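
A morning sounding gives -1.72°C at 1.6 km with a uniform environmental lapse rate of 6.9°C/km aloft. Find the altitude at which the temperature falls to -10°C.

Height above start = (-1.72 − (-10)) / 6.9 = 1.2 km
Altitude = 1600 m + 1200 m = 2800 m

2.8 km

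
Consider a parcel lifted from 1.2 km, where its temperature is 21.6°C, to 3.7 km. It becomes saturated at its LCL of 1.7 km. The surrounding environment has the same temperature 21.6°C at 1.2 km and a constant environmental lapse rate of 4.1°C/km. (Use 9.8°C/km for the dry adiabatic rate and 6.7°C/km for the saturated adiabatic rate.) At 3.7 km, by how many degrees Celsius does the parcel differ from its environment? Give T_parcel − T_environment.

Parcel:
  1200–1700 m, dry: Δz = 0.5 km ⇒ ΔT = -4.9°C; T = 16.7°C
  1700–3700 m, saturated: Δz = 2 km ⇒ ΔT = -13.4°C; T = 3.3°C
Environment:
  1200–3700 m, environment: Δz = 2.5 km ⇒ ΔT = -10.25°C; T = 11.35°C
T_parcel − T_env = 3.3 − 11.35 = -8.05°C

-8.05°C (parcel cooler than environment)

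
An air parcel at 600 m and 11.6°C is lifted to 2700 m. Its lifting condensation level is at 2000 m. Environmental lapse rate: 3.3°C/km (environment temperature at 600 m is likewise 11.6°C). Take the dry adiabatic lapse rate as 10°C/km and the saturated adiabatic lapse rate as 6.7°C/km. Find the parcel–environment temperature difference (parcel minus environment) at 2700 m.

Parcel:
  600 → 2000 m (dry, 10°C/km): ΔT = -10 × 1.4 = -14°C → T = -2.4°C
  2000 → 2700 m (saturated, 6.7°C/km): ΔT = -6.7 × 0.7 = -4.69°C → T = -7.09°C
Environment:
  600 → 2700 m (environment, 3.3°C/km): ΔT = -3.3 × 2.1 = -6.93°C → T = 4.67°C
T_parcel − T_env = -7.09 − 4.67 = -11.76°C

-11.76°C (parcel cooler than environment)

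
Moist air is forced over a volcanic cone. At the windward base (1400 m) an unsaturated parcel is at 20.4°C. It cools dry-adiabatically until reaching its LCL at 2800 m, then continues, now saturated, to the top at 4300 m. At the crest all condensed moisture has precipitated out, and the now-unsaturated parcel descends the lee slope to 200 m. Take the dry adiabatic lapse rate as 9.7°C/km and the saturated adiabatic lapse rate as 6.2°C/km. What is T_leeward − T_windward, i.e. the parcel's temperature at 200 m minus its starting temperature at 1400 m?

+16.89°C

From 1400 m to 2800 m (dry): cools by 9.7 × 1.4 = 13.58°C, giving 6.82°C.
From 2800 m to 4300 m (saturated): cools by 6.2 × 1.5 = 9.3°C, giving -2.48°C.
From 4300 m to 200 m (dry descent): warms by 9.7 × 4.1 = 39.77°C, giving 37.29°C.
Net change vs windward start: 37.29 − 20.4 = +16.89°C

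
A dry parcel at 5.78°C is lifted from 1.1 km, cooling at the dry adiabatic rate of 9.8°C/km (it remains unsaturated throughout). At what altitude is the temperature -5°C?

Height above start = (5.78 − (-5)) / 9.8 = 1.1 km
Altitude = 1100 m + 1100 m = 2200 m

2.2 km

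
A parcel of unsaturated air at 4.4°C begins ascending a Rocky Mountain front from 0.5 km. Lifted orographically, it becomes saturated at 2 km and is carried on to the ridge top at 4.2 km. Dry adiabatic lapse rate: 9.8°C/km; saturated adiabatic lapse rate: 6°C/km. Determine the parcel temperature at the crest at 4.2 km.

Dry to 2000 m: -9.8 × 1.5 km = -14.7°C, so T = -10.3°C.
Saturated to 4200 m: -6 × 2.2 km = -13.2°C, so T = -23.5°C.

-23.5°C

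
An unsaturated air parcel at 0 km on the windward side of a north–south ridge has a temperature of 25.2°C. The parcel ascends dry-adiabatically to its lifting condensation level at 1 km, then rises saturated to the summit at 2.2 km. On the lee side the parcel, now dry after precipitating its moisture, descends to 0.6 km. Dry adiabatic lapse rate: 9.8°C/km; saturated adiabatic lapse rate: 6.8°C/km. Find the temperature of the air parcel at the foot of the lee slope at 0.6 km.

22.92°C

0–1000 m, dry: Δz = 1 km ⇒ ΔT = -9.8°C; T = 15.4°C
1000–2200 m, saturated: Δz = 1.2 km ⇒ ΔT = -8.16°C; T = 7.24°C
2200–600 m, dry descent: Δz = 1.6 km ⇒ ΔT = +15.68°C; T = 22.92°C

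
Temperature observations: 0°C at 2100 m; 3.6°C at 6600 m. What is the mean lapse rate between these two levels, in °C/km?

-0.8°C/km

Γ = −ΔT/Δz = (0 − 3.6) / (6600 − 2100) m
  = -3.6°C / 4.5 km = -0.8°C/km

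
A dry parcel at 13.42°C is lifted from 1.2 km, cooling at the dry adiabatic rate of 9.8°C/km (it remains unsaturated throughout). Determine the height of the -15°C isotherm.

4.1 km

Height above start = (13.42 − (-15)) / 9.8 = 2.9 km
Altitude = 1200 m + 2900 m = 4100 m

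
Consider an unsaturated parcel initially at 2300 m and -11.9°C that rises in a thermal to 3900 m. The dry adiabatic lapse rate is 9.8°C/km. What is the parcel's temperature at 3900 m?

2300–3900 m, dry adiabatic: Δz = 1.6 km ⇒ ΔT = -15.68°C; T = -27.58°C

-27.58°C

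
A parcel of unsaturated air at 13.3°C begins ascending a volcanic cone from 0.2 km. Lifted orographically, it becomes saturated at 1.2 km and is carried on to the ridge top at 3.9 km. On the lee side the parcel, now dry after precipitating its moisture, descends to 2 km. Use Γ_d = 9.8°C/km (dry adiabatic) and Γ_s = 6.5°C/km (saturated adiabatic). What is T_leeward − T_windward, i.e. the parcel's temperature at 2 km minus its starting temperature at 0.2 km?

200 → 1200 m (dry, 9.8°C/km): ΔT = -9.8 × 1 = -9.8°C → T = 3.5°C
1200 → 3900 m (saturated, 6.5°C/km): ΔT = -6.5 × 2.7 = -17.55°C → T = -14.05°C
3900 → 2000 m (dry descent, 9.8°C/km): ΔT = +9.8 × 1.9 = +18.62°C → T = 4.57°C
Net change vs windward start: 4.57 − 13.3 = -8.73°C

-8.73°C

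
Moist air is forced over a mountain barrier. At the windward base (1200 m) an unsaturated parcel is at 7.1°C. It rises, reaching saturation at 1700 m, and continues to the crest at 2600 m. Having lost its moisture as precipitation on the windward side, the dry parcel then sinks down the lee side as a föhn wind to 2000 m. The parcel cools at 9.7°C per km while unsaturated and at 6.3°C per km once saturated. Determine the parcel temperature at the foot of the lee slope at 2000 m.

Dry to 1700 m: -9.7 × 0.5 km = -4.85°C, so T = 2.25°C.
Saturated to 2600 m: -6.3 × 0.9 km = -5.67°C, so T = -3.42°C.
Dry descent to 2000 m: +9.7 × 0.6 km = +5.82°C, so T = 2.4°C.

2.4°C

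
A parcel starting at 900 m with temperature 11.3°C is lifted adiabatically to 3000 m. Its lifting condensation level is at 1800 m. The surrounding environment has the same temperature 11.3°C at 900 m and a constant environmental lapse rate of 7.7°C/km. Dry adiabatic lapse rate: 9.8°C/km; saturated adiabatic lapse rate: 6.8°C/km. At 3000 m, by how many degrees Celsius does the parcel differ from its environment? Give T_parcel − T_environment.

-0.81°C (parcel cooler than environment)

Parcel:
  900–1800 m, dry: Δz = 0.9 km ⇒ ΔT = -8.82°C; T = 2.48°C
  1800–3000 m, saturated: Δz = 1.2 km ⇒ ΔT = -8.16°C; T = -5.68°C
Environment:
  900–3000 m, environment: Δz = 2.1 km ⇒ ΔT = -16.17°C; T = -4.87°C
T_parcel − T_env = -5.68 − (-4.87) = -0.81°C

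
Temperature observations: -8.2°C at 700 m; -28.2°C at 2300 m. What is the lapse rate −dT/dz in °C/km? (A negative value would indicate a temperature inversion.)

12.5°C/km

Γ = −ΔT/Δz = (-8.2 − (-28.2)) / (2300 − 700) m
  = 20°C / 1.6 km = 12.5°C/km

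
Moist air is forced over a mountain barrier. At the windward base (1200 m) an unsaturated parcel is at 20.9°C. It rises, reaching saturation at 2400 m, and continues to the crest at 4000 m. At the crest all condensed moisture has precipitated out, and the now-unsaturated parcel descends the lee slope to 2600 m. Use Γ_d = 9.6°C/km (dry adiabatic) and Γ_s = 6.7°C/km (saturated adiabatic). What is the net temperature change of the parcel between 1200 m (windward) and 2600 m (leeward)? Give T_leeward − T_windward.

1200 → 2400 m (dry, 9.6°C/km): ΔT = -9.6 × 1.2 = -11.52°C → T = 9.38°C
2400 → 4000 m (saturated, 6.7°C/km): ΔT = -6.7 × 1.6 = -10.72°C → T = -1.34°C
4000 → 2600 m (dry descent, 9.6°C/km): ΔT = +9.6 × 1.4 = +13.44°C → T = 12.1°C
Net change vs windward start: 12.1 − 20.9 = -8.8°C

-8.8°C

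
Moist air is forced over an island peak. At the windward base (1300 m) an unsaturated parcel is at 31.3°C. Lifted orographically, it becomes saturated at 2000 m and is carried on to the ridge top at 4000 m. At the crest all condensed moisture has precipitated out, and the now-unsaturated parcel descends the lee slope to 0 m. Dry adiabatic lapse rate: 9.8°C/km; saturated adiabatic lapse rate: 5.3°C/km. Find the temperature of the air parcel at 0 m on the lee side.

Dry to 2000 m: -9.8 × 0.7 km = -6.86°C, so T = 24.44°C.
Saturated to 4000 m: -5.3 × 2 km = -10.6°C, so T = 13.84°C.
Dry descent to 0 m: +9.8 × 4 km = +39.2°C, so T = 53.04°C.

53.04°C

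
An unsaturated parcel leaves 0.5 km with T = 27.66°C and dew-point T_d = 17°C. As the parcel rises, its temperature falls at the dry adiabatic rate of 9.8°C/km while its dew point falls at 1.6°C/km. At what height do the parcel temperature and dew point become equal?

1.8 km

T and T_d converge at 9.8 − 1.6 = 8.2°C per km
Height above start = (27.66 − 17) / 8.2 = 1.3 km
LCL altitude = 500 m + 1300 m = 1800 m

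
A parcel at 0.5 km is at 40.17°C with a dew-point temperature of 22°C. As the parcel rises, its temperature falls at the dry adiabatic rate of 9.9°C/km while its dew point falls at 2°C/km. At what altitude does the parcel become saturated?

T and T_d converge at 9.9 − 2 = 7.9°C per km
Height above start = (40.17 − 22) / 7.9 = 2.3 km
LCL altitude = 500 m + 2300 m = 2800 m

2.8 km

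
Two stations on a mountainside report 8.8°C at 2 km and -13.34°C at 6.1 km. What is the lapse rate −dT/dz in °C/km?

Γ = −ΔT/Δz = (8.8 − (-13.34)) / (6100 − 2000) m
  = 22.14°C / 4.1 km = 5.4°C/km

5.4°C/km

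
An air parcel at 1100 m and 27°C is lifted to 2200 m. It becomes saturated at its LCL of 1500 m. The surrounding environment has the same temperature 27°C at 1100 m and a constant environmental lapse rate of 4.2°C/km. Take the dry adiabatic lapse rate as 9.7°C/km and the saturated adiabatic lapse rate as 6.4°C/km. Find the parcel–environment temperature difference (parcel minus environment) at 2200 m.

-3.74°C (parcel cooler than environment)

Parcel:
  From 1100 m to 1500 m (dry): cools by 9.7 × 0.4 = 3.88°C, giving 23.12°C.
  From 1500 m to 2200 m (saturated): cools by 6.4 × 0.7 = 4.48°C, giving 18.64°C.
Environment:
  From 1100 m to 2200 m (environment): cools by 4.2 × 1.1 = 4.62°C, giving 22.38°C.
T_parcel − T_env = 18.64 − 22.38 = -3.74°C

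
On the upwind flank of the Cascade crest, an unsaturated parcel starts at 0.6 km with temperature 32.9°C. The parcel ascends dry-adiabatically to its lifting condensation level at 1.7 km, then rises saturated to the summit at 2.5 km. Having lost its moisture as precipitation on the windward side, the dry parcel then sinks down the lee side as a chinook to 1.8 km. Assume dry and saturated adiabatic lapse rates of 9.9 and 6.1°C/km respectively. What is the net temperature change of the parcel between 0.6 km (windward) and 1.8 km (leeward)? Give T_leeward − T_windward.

600–1700 m, dry: Δz = 1.1 km ⇒ ΔT = -10.89°C; T = 22.01°C
1700–2500 m, saturated: Δz = 0.8 km ⇒ ΔT = -4.88°C; T = 17.13°C
2500–1800 m, dry descent: Δz = 0.7 km ⇒ ΔT = +6.93°C; T = 24.06°C
Net change vs windward start: 24.06 − 32.9 = -8.84°C

-8.84°C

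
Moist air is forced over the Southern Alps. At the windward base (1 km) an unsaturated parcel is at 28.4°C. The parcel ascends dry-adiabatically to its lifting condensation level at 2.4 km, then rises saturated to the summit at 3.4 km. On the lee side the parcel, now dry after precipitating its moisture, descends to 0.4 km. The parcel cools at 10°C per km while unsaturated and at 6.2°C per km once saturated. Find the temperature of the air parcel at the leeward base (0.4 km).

38.2°C

Dry to 2400 m: -10 × 1.4 km = -14°C, so T = 14.4°C.
Saturated to 3400 m: -6.2 × 1 km = -6.2°C, so T = 8.2°C.
Dry descent to 400 m: +10 × 3 km = +30°C, so T = 38.2°C.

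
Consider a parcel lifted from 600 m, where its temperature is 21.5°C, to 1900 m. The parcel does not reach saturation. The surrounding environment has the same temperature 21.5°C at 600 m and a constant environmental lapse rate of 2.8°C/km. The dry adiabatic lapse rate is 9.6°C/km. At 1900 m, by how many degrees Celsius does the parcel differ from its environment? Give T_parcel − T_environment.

-8.84°C (parcel cooler than environment)

Parcel:
  600 → 1900 m (dry, 9.6°C/km): ΔT = -9.6 × 1.3 = -12.48°C → T = 9.02°C
Environment:
  600 → 1900 m (environment, 2.8°C/km): ΔT = -2.8 × 1.3 = -3.64°C → T = 17.86°C
T_parcel − T_env = 9.02 − 17.86 = -8.84°C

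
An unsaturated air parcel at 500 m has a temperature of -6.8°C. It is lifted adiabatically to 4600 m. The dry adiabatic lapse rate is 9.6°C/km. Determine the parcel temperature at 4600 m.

Dry adiabatic to 4600 m: -9.6 × 4.1 km = -39.36°C, so T = -46.16°C.

-46.16°C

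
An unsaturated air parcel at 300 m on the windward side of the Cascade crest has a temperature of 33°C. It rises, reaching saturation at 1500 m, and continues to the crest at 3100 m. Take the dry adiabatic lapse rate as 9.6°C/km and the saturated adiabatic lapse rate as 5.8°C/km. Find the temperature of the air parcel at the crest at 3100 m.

From 300 m to 1500 m (dry): cools by 9.6 × 1.2 = 11.52°C, giving 21.48°C.
From 1500 m to 3100 m (saturated): cools by 5.8 × 1.6 = 9.28°C, giving 12.2°C.

12.2°C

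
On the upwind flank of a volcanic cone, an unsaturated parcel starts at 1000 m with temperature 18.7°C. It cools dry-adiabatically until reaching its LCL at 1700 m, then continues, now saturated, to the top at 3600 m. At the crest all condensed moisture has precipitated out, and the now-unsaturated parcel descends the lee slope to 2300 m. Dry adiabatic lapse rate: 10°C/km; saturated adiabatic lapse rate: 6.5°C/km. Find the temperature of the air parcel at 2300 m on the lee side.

12.35°C

Dry to 1700 m: -10 × 0.7 km = -7°C, so T = 11.7°C.
Saturated to 3600 m: -6.5 × 1.9 km = -12.35°C, so T = -0.65°C.
Dry descent to 2300 m: +10 × 1.3 km = +13°C, so T = 12.35°C.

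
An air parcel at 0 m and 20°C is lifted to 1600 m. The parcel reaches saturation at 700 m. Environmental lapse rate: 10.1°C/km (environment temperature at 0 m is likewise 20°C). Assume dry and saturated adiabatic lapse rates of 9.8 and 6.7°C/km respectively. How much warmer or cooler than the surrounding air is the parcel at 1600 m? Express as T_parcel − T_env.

Parcel:
  Dry to 700 m: -9.8 × 0.7 km = -6.86°C, so T = 13.14°C.
  Saturated to 1600 m: -6.7 × 0.9 km = -6.03°C, so T = 7.11°C.
Environment:
  Environment to 1600 m: -10.1 × 1.6 km = -16.16°C, so T = 3.84°C.
T_parcel − T_env = 7.11 − 3.84 = +3.27°C

+3.27°C (parcel warmer than environment)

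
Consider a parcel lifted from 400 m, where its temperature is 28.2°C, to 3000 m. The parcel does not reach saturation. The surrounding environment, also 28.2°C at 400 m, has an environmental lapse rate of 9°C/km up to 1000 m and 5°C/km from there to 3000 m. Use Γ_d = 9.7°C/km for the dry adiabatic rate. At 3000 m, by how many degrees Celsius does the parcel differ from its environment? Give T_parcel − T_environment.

Parcel:
  400 → 3000 m (dry, 9.7°C/km): ΔT = -9.7 × 2.6 = -25.22°C → T = 2.98°C
Environment:
  400 → 1000 m (environment, lower layer, 9°C/km): ΔT = -9 × 0.6 = -5.4°C → T = 22.8°C
  1000 → 3000 m (environment, upper layer, 5°C/km): ΔT = -5 × 2 = -10°C → T = 12.8°C
T_parcel − T_env = 2.98 − 12.8 = -9.82°C

-9.82°C (parcel cooler than environment)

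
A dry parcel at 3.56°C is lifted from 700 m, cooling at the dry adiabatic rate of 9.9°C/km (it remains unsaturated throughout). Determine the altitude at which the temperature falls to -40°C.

Height above start = (3.56 − (-40)) / 9.9 = 4.4 km
Altitude = 700 m + 4400 m = 5100 m

5100 m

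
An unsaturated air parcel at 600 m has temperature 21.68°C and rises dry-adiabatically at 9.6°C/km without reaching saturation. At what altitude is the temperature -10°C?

Height above start = (21.68 − (-10)) / 9.6 = 3.3 km
Altitude = 600 m + 3300 m = 3900 m

3900 m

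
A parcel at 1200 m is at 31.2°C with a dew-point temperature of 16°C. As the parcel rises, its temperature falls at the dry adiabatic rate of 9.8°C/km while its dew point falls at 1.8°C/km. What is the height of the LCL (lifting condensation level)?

T and T_d converge at 9.8 − 1.8 = 8°C per km
Height above start = (31.2 − 16) / 8 = 1.9 km
LCL altitude = 1200 m + 1900 m = 3100 m

3100 m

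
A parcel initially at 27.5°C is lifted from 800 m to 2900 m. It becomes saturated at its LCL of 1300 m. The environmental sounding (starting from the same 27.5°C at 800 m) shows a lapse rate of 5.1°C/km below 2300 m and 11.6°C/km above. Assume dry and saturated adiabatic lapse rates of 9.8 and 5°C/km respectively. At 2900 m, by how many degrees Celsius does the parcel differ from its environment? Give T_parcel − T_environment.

+1.71°C (parcel warmer than environment)

Parcel:
  Dry to 1300 m: -9.8 × 0.5 km = -4.9°C, so T = 22.6°C.
  Saturated to 2900 m: -5 × 1.6 km = -8°C, so T = 14.6°C.
Environment:
  Environment, lower layer to 2300 m: -5.1 × 1.5 km = -7.65°C, so T = 19.85°C.
  Environment, upper layer to 2900 m: -11.6 × 0.6 km = -6.96°C, so T = 12.89°C.
T_parcel − T_env = 14.6 − 12.89 = +1.71°C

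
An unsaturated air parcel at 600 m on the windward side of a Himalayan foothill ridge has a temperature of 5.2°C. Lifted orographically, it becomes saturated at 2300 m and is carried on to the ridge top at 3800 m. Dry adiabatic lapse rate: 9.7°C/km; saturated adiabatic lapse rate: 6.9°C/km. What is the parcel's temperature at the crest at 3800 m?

600 → 2300 m (dry, 9.7°C/km): ΔT = -9.7 × 1.7 = -16.49°C → T = -11.29°C
2300 → 3800 m (saturated, 6.9°C/km): ΔT = -6.9 × 1.5 = -10.35°C → T = -21.64°C

-21.64°C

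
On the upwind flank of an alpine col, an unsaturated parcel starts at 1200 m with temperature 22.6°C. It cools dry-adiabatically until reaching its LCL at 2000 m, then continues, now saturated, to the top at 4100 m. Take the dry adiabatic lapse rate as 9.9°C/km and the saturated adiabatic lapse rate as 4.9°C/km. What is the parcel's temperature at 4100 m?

1200–2000 m, dry: Δz = 0.8 km ⇒ ΔT = -7.92°C; T = 14.68°C
2000–4100 m, saturated: Δz = 2.1 km ⇒ ΔT = -10.29°C; T = 4.39°C

4.39°C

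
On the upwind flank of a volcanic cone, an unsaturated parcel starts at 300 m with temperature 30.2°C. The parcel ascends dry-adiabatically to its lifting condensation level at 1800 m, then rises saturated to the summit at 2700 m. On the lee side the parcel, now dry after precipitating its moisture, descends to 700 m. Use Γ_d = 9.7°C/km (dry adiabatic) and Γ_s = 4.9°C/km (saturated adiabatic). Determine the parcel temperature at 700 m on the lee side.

30.64°C

From 300 m to 1800 m (dry): cools by 9.7 × 1.5 = 14.55°C, giving 15.65°C.
From 1800 m to 2700 m (saturated): cools by 4.9 × 0.9 = 4.41°C, giving 11.24°C.
From 2700 m to 700 m (dry descent): warms by 9.7 × 2 = 19.4°C, giving 30.64°C.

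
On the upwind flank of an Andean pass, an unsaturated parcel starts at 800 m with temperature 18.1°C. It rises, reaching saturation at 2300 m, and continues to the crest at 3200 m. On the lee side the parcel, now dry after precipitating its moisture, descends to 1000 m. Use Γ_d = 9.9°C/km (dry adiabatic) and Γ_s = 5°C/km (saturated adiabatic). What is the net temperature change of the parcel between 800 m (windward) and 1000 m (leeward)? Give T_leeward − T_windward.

+2.43°C

800–2300 m, dry: Δz = 1.5 km ⇒ ΔT = -14.85°C; T = 3.25°C
2300–3200 m, saturated: Δz = 0.9 km ⇒ ΔT = -4.5°C; T = -1.25°C
3200–1000 m, dry descent: Δz = 2.2 km ⇒ ΔT = +21.78°C; T = 20.53°C
Net change vs windward start: 20.53 − 18.1 = +2.43°C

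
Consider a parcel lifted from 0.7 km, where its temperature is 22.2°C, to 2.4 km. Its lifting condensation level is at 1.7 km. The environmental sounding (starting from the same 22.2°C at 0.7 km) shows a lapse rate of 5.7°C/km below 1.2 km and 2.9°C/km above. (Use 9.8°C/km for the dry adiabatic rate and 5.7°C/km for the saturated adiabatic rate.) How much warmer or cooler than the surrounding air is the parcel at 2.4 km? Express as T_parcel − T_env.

Parcel:
  700 → 1700 m (dry, 9.8°C/km): ΔT = -9.8 × 1 = -9.8°C → T = 12.4°C
  1700 → 2400 m (saturated, 5.7°C/km): ΔT = -5.7 × 0.7 = -3.99°C → T = 8.41°C
Environment:
  700 → 1200 m (environment, lower layer, 5.7°C/km): ΔT = -5.7 × 0.5 = -2.85°C → T = 19.35°C
  1200 → 2400 m (environment, upper layer, 2.9°C/km): ΔT = -2.9 × 1.2 = -3.48°C → T = 15.87°C
T_parcel − T_env = 8.41 − 15.87 = -7.46°C

-7.46°C (parcel cooler than environment)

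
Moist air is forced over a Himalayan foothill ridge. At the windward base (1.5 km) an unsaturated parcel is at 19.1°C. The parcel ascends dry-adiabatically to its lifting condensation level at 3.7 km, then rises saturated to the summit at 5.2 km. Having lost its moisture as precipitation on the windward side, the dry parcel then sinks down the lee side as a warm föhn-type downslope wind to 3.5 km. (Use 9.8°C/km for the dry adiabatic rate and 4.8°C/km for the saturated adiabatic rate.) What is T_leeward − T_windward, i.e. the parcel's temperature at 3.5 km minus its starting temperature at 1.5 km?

1500–3700 m, dry: Δz = 2.2 km ⇒ ΔT = -21.56°C; T = -2.46°C
3700–5200 m, saturated: Δz = 1.5 km ⇒ ΔT = -7.2°C; T = -9.66°C
5200–3500 m, dry descent: Δz = 1.7 km ⇒ ΔT = +16.66°C; T = 7°C
Net change vs windward start: 7 − 19.1 = -12.1°C

-12.1°C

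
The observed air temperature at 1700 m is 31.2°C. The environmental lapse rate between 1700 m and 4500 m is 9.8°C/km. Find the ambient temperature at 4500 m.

3.76°C

Environmental to 4500 m: -9.8 × 2.8 km = -27.44°C, so T = 3.76°C.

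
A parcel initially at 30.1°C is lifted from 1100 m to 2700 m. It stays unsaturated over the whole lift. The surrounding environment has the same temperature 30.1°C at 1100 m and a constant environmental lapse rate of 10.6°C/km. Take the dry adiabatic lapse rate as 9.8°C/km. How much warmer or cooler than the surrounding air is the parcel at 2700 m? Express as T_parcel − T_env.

Parcel:
  1100 → 2700 m (dry, 9.8°C/km): ΔT = -9.8 × 1.6 = -15.68°C → T = 14.42°C
Environment:
  1100 → 2700 m (environment, 10.6°C/km): ΔT = -10.6 × 1.6 = -16.96°C → T = 13.14°C
T_parcel − T_env = 14.42 − 13.14 = +1.28°C

+1.28°C (parcel warmer than environment)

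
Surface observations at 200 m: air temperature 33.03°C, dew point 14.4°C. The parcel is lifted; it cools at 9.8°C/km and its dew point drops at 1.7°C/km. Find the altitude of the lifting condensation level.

2500 m

T and T_d converge at 9.8 − 1.7 = 8.1°C per km
Height above start = (33.03 − 14.4) / 8.1 = 2.3 km
LCL altitude = 200 m + 2300 m = 2500 m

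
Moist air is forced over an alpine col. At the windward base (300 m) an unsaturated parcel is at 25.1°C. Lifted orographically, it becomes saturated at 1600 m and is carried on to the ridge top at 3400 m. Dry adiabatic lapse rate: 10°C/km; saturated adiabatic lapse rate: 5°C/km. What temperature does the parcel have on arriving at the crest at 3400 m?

3.1°C

Dry to 1600 m: -10 × 1.3 km = -13°C, so T = 12.1°C.
Saturated to 3400 m: -5 × 1.8 km = -9°C, so T = 3.1°C.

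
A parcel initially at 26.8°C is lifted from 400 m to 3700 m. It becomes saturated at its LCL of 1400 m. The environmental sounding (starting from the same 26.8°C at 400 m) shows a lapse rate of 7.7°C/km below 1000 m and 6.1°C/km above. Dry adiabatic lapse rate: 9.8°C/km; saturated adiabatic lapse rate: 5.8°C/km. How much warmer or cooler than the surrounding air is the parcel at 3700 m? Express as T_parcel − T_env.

-2.05°C (parcel cooler than environment)

Parcel:
  400–1400 m, dry: Δz = 1 km ⇒ ΔT = -9.8°C; T = 17°C
  1400–3700 m, saturated: Δz = 2.3 km ⇒ ΔT = -13.34°C; T = 3.66°C
Environment:
  400–1000 m, environment, lower layer: Δz = 0.6 km ⇒ ΔT = -4.62°C; T = 22.18°C
  1000–3700 m, environment, upper layer: Δz = 2.7 km ⇒ ΔT = -16.47°C; T = 5.71°C
T_parcel − T_env = 3.66 − 5.71 = -2.05°C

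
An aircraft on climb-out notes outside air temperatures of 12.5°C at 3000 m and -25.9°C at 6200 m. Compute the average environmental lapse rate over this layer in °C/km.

12°C/km

Γ = −ΔT/Δz = (12.5 − (-25.9)) / (6200 − 3000) m
  = 38.4°C / 3.2 km = 12°C/km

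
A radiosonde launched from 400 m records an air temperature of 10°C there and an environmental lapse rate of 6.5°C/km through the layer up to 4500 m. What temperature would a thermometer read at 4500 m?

From 400 m to 4500 m (environmental): cools by 6.5 × 4.1 = 26.65°C, giving -16.65°C.

-16.65°C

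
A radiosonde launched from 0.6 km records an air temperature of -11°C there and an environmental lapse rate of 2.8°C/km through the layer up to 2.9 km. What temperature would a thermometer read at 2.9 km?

From 600 m to 2900 m (environmental): cools by 2.8 × 2.3 = 6.44°C, giving -17.44°C.

-17.44°C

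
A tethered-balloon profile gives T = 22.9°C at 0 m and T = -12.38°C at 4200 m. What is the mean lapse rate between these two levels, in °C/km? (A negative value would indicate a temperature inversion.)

Γ = −ΔT/Δz = (22.9 − (-12.38)) / (4200 − 0) m
  = 35.28°C / 4.2 km = 8.4°C/km

8.4°C/km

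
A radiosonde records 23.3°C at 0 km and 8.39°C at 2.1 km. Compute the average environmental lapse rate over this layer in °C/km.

Γ = −ΔT/Δz = (23.3 − 8.39) / (2100 − 0) m
  = 14.91°C / 2.1 km = 7.1°C/km

7.1°C/km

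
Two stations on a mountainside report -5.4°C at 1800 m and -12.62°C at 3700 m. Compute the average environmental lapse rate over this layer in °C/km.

3.8°C/km

Γ = −ΔT/Δz = (-5.4 − (-12.62)) / (3700 − 1800) m
  = 7.22°C / 1.9 km = 3.8°C/km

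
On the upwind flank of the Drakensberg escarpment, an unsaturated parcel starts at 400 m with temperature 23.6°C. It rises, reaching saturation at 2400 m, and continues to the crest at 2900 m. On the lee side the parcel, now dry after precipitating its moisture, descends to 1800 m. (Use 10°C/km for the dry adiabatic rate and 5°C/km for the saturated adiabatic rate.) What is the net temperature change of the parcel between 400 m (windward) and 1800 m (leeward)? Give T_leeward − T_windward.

400 → 2400 m (dry, 10°C/km): ΔT = -10 × 2 = -20°C → T = 3.6°C
2400 → 2900 m (saturated, 5°C/km): ΔT = -5 × 0.5 = -2.5°C → T = 1.1°C
2900 → 1800 m (dry descent, 10°C/km): ΔT = +10 × 1.1 = +11°C → T = 12.1°C
Net change vs windward start: 12.1 − 23.6 = -11.5°C

-11.5°C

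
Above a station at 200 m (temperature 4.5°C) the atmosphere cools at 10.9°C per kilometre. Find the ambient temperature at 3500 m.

From 200 m to 3500 m (environmental): cools by 10.9 × 3.3 = 35.97°C, giving -31.47°C.

-31.47°C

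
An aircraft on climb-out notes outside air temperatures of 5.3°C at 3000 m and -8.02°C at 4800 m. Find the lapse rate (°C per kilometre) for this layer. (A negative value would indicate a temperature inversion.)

Γ = −ΔT/Δz = (5.3 − (-8.02)) / (4800 − 3000) m
  = 13.32°C / 1.8 km = 7.4°C/km

7.4°C/km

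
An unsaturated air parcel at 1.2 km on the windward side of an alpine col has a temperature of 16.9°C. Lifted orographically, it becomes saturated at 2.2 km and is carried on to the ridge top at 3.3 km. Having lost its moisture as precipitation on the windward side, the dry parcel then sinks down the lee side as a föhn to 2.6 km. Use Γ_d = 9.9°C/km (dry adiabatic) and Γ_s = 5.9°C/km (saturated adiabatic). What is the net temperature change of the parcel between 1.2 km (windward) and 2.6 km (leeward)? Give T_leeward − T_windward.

-9.46°C

From 1200 m to 2200 m (dry): cools by 9.9 × 1 = 9.9°C, giving 7°C.
From 2200 m to 3300 m (saturated): cools by 5.9 × 1.1 = 6.49°C, giving 0.51°C.
From 3300 m to 2600 m (dry descent): warms by 9.9 × 0.7 = 6.93°C, giving 7.44°C.
Net change vs windward start: 7.44 − 16.9 = -9.46°C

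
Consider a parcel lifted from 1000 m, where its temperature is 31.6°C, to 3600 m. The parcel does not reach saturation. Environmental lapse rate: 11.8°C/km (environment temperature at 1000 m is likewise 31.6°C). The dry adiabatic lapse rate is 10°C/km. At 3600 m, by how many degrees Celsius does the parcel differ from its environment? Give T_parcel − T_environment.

Parcel:
  From 1000 m to 3600 m (dry): cools by 10 × 2.6 = 26°C, giving 5.6°C.
Environment:
  From 1000 m to 3600 m (environment): cools by 11.8 × 2.6 = 30.68°C, giving 0.92°C.
T_parcel − T_env = 5.6 − 0.92 = +4.68°C

+4.68°C (parcel warmer than environment)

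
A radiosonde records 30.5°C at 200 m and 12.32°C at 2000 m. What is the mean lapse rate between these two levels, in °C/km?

10.1°C/km

Γ = −ΔT/Δz = (30.5 − 12.32) / (2000 − 200) m
  = 18.18°C / 1.8 km = 10.1°C/km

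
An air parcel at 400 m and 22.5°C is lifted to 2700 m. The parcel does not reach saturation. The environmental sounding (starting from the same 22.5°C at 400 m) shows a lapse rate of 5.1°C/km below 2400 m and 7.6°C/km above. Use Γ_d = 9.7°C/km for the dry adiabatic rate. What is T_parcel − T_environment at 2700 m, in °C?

Parcel:
  From 400 m to 2700 m (dry): cools by 9.7 × 2.3 = 22.31°C, giving 0.19°C.
Environment:
  From 400 m to 2400 m (environment, lower layer): cools by 5.1 × 2 = 10.2°C, giving 12.3°C.
  From 2400 m to 2700 m (environment, upper layer): cools by 7.6 × 0.3 = 2.28°C, giving 10.02°C.
T_parcel − T_env = 0.19 − 10.02 = -9.83°C

-9.83°C (parcel cooler than environment)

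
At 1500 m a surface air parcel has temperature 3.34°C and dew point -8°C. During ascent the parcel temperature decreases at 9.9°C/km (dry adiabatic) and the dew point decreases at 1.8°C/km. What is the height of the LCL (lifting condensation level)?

T and T_d converge at 9.9 − 1.8 = 8.1°C per km
Height above start = (3.34 − (-8)) / 8.1 = 1.4 km
LCL altitude = 1500 m + 1400 m = 2900 m

2900 m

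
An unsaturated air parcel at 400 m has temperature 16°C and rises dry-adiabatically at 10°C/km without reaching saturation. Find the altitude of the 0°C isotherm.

Height above start = (16 − 0) / 10 = 1.6 km
Altitude = 400 m + 1600 m = 2000 m

2000 m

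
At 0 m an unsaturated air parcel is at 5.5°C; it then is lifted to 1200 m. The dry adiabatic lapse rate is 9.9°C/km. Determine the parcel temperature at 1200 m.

-6.38°C

0 → 1200 m (dry adiabatic, 9.9°C/km): ΔT = -9.9 × 1.2 = -11.88°C → T = -6.38°C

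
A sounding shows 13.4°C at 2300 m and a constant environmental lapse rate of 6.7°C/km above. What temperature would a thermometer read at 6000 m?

-11.39°C

Environmental to 6000 m: -6.7 × 3.7 km = -24.79°C, so T = -11.39°C.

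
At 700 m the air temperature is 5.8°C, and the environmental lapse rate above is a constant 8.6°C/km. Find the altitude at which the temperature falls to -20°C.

3700 m

Height above start = (5.8 − (-20)) / 8.6 = 3 km
Altitude = 700 m + 3000 m = 3700 m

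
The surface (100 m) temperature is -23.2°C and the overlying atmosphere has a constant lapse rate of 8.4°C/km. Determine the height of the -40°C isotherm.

2100 m

Height above start = (-23.2 − (-40)) / 8.4 = 2 km
Altitude = 100 m + 2000 m = 2100 m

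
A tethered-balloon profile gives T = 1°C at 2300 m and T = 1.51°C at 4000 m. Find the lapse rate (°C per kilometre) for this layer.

Γ = −ΔT/Δz = (1 − 1.51) / (4000 − 2300) m
  = -0.51°C / 1.7 km = -0.3°C/km

-0.3°C/km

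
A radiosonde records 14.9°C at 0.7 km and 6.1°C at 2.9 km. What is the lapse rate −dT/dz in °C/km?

4°C/km

Γ = −ΔT/Δz = (14.9 − 6.1) / (2900 − 700) m
  = 8.8°C / 2.2 km = 4°C/km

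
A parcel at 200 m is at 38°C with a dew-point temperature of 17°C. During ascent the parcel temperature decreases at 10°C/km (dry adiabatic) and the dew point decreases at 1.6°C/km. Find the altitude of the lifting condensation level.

T and T_d converge at 10 − 1.6 = 8.4°C per km
Height above start = (38 − 17) / 8.4 = 2.5 km
LCL altitude = 200 m + 2500 m = 2700 m

2700 m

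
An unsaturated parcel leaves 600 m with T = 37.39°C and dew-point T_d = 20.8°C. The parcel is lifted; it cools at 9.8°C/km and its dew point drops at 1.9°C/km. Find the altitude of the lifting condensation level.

T and T_d converge at 9.8 − 1.9 = 7.9°C per km
Height above start = (37.39 − 20.8) / 7.9 = 2.1 km
LCL altitude = 600 m + 2100 m = 2700 m

2700 m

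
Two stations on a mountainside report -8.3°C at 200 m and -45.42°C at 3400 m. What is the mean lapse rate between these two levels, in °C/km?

Γ = −ΔT/Δz = (-8.3 − (-45.42)) / (3400 − 200) m
  = 37.12°C / 3.2 km = 11.6°C/km

11.6°C/km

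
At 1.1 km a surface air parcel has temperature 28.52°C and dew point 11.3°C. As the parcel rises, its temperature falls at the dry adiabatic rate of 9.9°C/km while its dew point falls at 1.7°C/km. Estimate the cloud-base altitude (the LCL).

3.2 km

T and T_d converge at 9.9 − 1.7 = 8.2°C per km
Height above start = (28.52 − 11.3) / 8.2 = 2.1 km
LCL altitude = 1100 m + 2100 m = 3200 m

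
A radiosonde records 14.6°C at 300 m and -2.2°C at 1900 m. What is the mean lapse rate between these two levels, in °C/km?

Γ = −ΔT/Δz = (14.6 − (-2.2)) / (1900 − 300) m
  = 16.8°C / 1.6 km = 10.5°C/km

10.5°C/km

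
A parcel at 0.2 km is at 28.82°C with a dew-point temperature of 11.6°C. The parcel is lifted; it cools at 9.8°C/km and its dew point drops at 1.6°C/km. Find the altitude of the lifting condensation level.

2.3 km

T and T_d converge at 9.8 − 1.6 = 8.2°C per km
Height above start = (28.82 − 11.6) / 8.2 = 2.1 km
LCL altitude = 200 m + 2100 m = 2300 m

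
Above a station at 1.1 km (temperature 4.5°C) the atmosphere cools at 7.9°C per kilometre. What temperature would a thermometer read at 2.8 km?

-8.93°C

From 1100 m to 2800 m (environmental): cools by 7.9 × 1.7 = 13.43°C, giving -8.93°C.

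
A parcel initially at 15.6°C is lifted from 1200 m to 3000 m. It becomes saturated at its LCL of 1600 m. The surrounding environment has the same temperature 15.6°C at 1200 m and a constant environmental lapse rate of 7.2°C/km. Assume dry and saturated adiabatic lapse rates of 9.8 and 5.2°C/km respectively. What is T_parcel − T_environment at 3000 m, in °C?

+1.76°C (parcel warmer than environment)

Parcel:
  Dry to 1600 m: -9.8 × 0.4 km = -3.92°C, so T = 11.68°C.
  Saturated to 3000 m: -5.2 × 1.4 km = -7.28°C, so T = 4.4°C.
Environment:
  Environment to 3000 m: -7.2 × 1.8 km = -12.96°C, so T = 2.64°C.
T_parcel − T_env = 4.4 − 2.64 = +1.76°C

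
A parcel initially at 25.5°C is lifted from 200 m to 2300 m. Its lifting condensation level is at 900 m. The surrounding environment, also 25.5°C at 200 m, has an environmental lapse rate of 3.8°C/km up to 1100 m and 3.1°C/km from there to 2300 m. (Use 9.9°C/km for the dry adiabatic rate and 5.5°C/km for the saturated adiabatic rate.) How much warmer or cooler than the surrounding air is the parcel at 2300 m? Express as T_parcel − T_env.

Parcel:
  Dry to 900 m: -9.9 × 0.7 km = -6.93°C, so T = 18.57°C.
  Saturated to 2300 m: -5.5 × 1.4 km = -7.7°C, so T = 10.87°C.
Environment:
  Environment, lower layer to 1100 m: -3.8 × 0.9 km = -3.42°C, so T = 22.08°C.
  Environment, upper layer to 2300 m: -3.1 × 1.2 km = -3.72°C, so T = 18.36°C.
T_parcel − T_env = 10.87 − 18.36 = -7.49°C

-7.49°C (parcel cooler than environment)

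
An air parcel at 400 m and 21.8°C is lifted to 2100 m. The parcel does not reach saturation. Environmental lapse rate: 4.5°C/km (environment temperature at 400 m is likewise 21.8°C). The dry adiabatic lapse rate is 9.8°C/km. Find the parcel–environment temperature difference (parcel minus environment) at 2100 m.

Parcel:
  From 400 m to 2100 m (dry): cools by 9.8 × 1.7 = 16.66°C, giving 5.14°C.
Environment:
  From 400 m to 2100 m (environment): cools by 4.5 × 1.7 = 7.65°C, giving 14.15°C.
T_parcel − T_env = 5.14 − 14.15 = -9.01°C

-9.01°C (parcel cooler than environment)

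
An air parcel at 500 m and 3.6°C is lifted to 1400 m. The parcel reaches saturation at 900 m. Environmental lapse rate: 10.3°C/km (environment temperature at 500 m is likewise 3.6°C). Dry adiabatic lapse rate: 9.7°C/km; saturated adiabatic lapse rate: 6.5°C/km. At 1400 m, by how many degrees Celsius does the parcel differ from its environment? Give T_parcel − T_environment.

+2.14°C (parcel warmer than environment)

Parcel:
  Dry to 900 m: -9.7 × 0.4 km = -3.88°C, so T = -0.28°C.
  Saturated to 1400 m: -6.5 × 0.5 km = -3.25°C, so T = -3.53°C.
Environment:
  Environment to 1400 m: -10.3 × 0.9 km = -9.27°C, so T = -5.67°C.
T_parcel − T_env = -3.53 − (-5.67) = +2.14°C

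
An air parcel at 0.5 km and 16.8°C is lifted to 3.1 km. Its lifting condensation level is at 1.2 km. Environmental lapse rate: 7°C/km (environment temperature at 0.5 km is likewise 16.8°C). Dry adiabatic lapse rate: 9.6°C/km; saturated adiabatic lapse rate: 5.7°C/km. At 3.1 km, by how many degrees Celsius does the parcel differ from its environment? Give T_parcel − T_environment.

Parcel:
  500 → 1200 m (dry, 9.6°C/km): ΔT = -9.6 × 0.7 = -6.72°C → T = 10.08°C
  1200 → 3100 m (saturated, 5.7°C/km): ΔT = -5.7 × 1.9 = -10.83°C → T = -0.75°C
Environment:
  500 → 3100 m (environment, 7°C/km): ΔT = -7 × 2.6 = -18.2°C → T = -1.4°C
T_parcel − T_env = -0.75 − (-1.4) = +0.65°C

+0.65°C (parcel warmer than environment)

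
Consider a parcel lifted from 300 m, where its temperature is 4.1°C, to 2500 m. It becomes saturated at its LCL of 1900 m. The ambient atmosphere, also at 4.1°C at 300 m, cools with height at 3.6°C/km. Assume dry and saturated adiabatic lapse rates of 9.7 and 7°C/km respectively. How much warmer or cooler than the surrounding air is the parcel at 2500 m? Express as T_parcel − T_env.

-11.8°C (parcel cooler than environment)

Parcel:
  300–1900 m, dry: Δz = 1.6 km ⇒ ΔT = -15.52°C; T = -11.42°C
  1900–2500 m, saturated: Δz = 0.6 km ⇒ ΔT = -4.2°C; T = -15.62°C
Environment:
  300–2500 m, environment: Δz = 2.2 km ⇒ ΔT = -7.92°C; T = -3.82°C
T_parcel − T_env = -15.62 − (-3.82) = -11.8°C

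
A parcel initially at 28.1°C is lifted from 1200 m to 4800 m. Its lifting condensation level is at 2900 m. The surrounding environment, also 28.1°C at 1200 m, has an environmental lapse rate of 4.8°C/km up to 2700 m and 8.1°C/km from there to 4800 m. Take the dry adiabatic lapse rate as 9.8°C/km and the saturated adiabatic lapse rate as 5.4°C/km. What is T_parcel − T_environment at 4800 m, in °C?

Parcel:
  1200–2900 m, dry: Δz = 1.7 km ⇒ ΔT = -16.66°C; T = 11.44°C
  2900–4800 m, saturated: Δz = 1.9 km ⇒ ΔT = -10.26°C; T = 1.18°C
Environment:
  1200–2700 m, environment, lower layer: Δz = 1.5 km ⇒ ΔT = -7.2°C; T = 20.9°C
  2700–4800 m, environment, upper layer: Δz = 2.1 km ⇒ ΔT = -17.01°C; T = 3.89°C
T_parcel − T_env = 1.18 − 3.89 = -2.71°C

-2.71°C (parcel cooler than environment)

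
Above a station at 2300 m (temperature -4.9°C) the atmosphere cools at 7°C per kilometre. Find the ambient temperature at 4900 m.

-23.1°C

Environmental to 4900 m: -7 × 2.6 km = -18.2°C, so T = -23.1°C.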